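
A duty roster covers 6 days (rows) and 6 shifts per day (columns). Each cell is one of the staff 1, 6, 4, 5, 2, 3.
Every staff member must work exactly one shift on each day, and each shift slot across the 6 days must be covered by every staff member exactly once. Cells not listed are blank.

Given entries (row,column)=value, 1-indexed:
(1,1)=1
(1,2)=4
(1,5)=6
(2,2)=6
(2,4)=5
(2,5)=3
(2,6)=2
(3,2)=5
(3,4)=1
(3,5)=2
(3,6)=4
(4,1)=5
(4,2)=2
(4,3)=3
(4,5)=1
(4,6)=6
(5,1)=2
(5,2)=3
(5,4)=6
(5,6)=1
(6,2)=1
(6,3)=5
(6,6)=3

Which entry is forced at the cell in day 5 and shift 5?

5

Day 1, shift 3: day 1 has {1, 6, 4} and shift 3 has {5, 3}, leaving only 2.
Day 1, shift 4: day 1 has {1, 6, 4, 2} and shift 4 has {1, 6, 5}, leaving only 3.
Day 1, shift 6: day 1 has {1, 6, 4, 2, 3} and shift 6 has {1, 6, 4, 2, 3}, leaving only 5.
Day 2, shift 1: day 2 has {6, 5, 2, 3} and shift 1 has {1, 5, 2}, leaving only 4.
Day 2, shift 3: day 2 has {6, 4, 5, 2, 3} and shift 3 has {5, 2, 3}, leaving only 1.
Day 3, shift 3: day 3 has {1, 4, 5, 2} and shift 3 has {1, 5, 2, 3}, leaving only 6.
Day 3, shift 1: day 3 has {1, 6, 4, 5, 2} and shift 1 has {1, 4, 5, 2}, leaving only 3.
Day 4, shift 4: day 4 has {1, 6, 5, 2, 3} and shift 4 has {1, 6, 5, 3}, leaving only 4.
Day 5, shift 3: day 5 has {1, 6, 2, 3} and shift 3 has {1, 6, 5, 2, 3}, leaving only 4.
Day 5 already has {1, 6, 4, 2, 3} and shift 5 already has {1, 6, 2, 3}, so day 5, shift 5 must be 5.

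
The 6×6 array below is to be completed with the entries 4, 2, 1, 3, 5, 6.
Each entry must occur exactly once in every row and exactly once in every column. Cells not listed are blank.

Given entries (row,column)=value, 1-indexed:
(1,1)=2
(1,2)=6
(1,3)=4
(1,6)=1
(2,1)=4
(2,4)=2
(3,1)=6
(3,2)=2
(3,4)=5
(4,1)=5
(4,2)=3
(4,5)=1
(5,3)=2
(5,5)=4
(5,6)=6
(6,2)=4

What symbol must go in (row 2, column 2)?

1

Row 1, column 4: row 1 has {4, 2, 1, 6} and column 4 has {2, 5}, leaving only 3.
Row 1, column 5: row 1 has {4, 2, 1, 3, 6} and column 5 has {4, 1}, leaving only 5.
Row 3, column 5: row 3 has {2, 5, 6} and column 5 has {4, 1, 5}, leaving only 3.
Row 2, column 5: row 2 has {4, 2} and column 5 has {4, 1, 3, 5}, leaving only 6.
Row 3, column 3: row 3 has {2, 3, 5, 6} and column 3 has {4, 2}, leaving only 1.
Row 3, column 6: row 3 has {2, 1, 3, 5, 6} and column 6 has {1, 6}, leaving only 4.
Row 4, column 3: row 4 has {1, 3, 5} and column 3 has {4, 2, 1}, leaving only 6.
Row 4, column 4: row 4 has {1, 3, 5, 6} and column 4 has {2, 3, 5}, leaving only 4.
Row 4, column 6: row 4 has {4, 1, 3, 5, 6} and column 6 has {4, 1, 6}, leaving only 2.
Row 5, column 4: row 5 has {4, 2, 6} and column 4 has {4, 2, 3, 5}, leaving only 1.
Row 5, column 1: row 5 has {4, 2, 1, 6} and column 1 has {4, 2, 5, 6}, leaving only 3.
Row 5, column 2: row 5 has {4, 2, 1, 3, 6} and column 2 has {4, 2, 3, 6}, leaving only 5.
Row 2 already has {4, 2, 6} and column 2 already has {4, 2, 3, 5, 6}, so row 2, column 2 must be 1.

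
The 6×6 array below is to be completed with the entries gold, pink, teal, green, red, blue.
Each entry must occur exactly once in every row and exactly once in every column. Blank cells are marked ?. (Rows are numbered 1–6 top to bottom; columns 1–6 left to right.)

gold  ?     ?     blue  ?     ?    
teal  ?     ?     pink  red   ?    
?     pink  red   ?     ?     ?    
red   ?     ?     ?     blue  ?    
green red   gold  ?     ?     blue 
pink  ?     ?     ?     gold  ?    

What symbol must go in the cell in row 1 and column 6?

red

Row 3, column 1: row 3 has {pink, red} and column 1 has {gold, pink, teal, green, red}, leaving only blue.
Row 5, column 4: row 5 has {gold, green, red, blue} and column 4 has {pink, blue}, leaving only teal.
Row 5, column 5: row 5 has {gold, teal, green, red, blue} and column 5 has {gold, red, blue}, leaving only pink.
Row 1, column 6 is narrowed to {pink, teal, green, red}.
If it were pink, propagating the remaining blanks reaches a contradiction.
If it were teal, then row 1, column 5 would be left with no valid symbol.
If it were green, then row 1, column 5 would be left with no valid symbol.
So row 1, column 6 must be red.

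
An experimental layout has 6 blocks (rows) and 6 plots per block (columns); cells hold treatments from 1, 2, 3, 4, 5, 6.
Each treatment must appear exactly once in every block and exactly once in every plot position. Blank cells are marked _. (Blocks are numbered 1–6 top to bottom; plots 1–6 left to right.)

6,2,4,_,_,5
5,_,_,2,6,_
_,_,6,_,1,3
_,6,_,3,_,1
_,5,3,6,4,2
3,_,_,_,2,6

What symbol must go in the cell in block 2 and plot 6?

4

Block 2 already has {2, 5, 6} and plot 6 already has {1, 2, 3, 5, 6}, so block 2, plot 6 must be 4.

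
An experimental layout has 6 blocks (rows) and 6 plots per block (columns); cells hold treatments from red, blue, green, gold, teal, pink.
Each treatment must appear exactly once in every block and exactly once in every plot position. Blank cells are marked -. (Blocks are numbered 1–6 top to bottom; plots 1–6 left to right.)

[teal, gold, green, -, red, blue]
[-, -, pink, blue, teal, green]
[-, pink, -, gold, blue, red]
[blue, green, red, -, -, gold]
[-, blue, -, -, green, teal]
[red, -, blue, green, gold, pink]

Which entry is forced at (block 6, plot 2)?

teal

Block 6 already has {red, blue, green, gold, pink} and plot 2 already has {blue, green, gold, pink}, so block 6, plot 2 must be teal.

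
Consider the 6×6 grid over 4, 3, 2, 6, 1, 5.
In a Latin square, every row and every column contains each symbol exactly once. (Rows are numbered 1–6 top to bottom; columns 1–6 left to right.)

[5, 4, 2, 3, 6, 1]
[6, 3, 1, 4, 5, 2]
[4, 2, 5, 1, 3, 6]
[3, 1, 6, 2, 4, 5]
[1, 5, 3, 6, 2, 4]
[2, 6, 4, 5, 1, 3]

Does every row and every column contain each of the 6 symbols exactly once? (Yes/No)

Each row is a permutation of the 6 symbols, and so is each column.

Yes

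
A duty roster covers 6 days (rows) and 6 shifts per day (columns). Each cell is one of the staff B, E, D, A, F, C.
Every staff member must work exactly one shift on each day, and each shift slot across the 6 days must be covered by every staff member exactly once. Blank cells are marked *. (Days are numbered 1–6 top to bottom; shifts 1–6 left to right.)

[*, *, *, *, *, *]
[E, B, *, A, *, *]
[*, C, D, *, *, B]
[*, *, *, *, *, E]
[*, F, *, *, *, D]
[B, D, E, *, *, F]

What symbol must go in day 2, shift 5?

Day 2, shift 6: day 2 has {B, E, A} and shift 6 has {B, E, D, F}, leaving only C.
Day 1, shift 6: day 1 has {} and shift 6 has {B, E, D, F, C}, leaving only A.
Day 1, shift 2: day 1 has {A} and shift 2 has {B, D, F, C}, leaving only E.
Day 2, shift 3: day 2 has {B, E, A, C} and shift 3 has {E, D}, leaving only F.
Day 2 already has {B, E, A, F, C} and shift 5 already has {}, so day 2, shift 5 must be D.

D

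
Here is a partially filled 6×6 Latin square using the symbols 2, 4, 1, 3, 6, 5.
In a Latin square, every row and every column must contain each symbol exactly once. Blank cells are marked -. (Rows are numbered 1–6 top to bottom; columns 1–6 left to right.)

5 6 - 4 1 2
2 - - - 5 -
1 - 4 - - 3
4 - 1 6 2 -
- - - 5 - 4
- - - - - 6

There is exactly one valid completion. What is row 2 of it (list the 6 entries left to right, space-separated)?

Row 2, column 6: row 2 has {2, 5} and column 6 has {2, 4, 3, 6}, leaving only 1.
Row 2, column 4: row 2 has {2, 1, 5} and column 4 has {4, 6, 5}, leaving only 3.
Row 2, column 2: row 2 has {2, 1, 3, 5} and column 2 has {6}, leaving only 4.
Row 2, column 3: row 2 has {2, 4, 1, 3, 5} and column 3 has {4, 1}, leaving only 6.
So row 2 reads: 2 4 6 3 5 1.

2 4 6 3 5 1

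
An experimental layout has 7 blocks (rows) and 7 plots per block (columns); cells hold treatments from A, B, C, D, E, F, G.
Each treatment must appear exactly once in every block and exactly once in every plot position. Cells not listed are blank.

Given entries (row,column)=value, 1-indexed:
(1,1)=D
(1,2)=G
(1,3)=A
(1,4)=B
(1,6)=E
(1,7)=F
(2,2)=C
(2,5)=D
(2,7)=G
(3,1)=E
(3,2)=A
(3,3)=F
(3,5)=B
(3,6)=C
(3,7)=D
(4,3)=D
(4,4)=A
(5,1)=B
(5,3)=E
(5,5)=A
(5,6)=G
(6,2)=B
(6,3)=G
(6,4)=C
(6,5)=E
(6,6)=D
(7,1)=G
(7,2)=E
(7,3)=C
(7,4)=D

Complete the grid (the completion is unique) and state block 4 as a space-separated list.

Block 4, plot 2: block 4 has {A, D} and plot 2 has {A, B, C, E, G}, leaving only F.
Block 4, plot 1: block 4 has {A, D, F} and plot 1 has {B, D, E, G}, leaving only C.
Block 4, plot 5: block 4 has {A, C, D, F} and plot 5 has {A, B, D, E}, leaving only G.
Block 4, plot 6: block 4 has {A, C, D, F, G} and plot 6 has {C, D, E, G}, leaving only B.
Block 4, plot 7: block 4 has {A, B, C, D, F, G} and plot 7 has {D, F, G}, leaving only E.
So block 4 reads: C F D A G B E.

C F D A G B E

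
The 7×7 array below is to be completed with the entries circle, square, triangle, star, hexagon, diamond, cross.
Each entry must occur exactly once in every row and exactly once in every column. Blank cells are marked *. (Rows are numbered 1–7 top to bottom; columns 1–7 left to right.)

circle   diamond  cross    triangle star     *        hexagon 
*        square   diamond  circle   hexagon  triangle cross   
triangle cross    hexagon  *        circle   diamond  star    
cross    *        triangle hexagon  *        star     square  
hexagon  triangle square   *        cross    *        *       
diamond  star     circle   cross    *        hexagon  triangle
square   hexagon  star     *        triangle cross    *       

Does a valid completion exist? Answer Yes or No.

No row or column among the givens repeats a symbol, and propagating forced cells runs into no contradiction.
One valid completion exists (for instance, circle diamond cross triangle star square hexagon / star square diamond circle hexagon triangle cross / triangle cross hexagon square circle diamond star / cross circle triangle hexagon diamond star square / hexagon triangle square star cross circle diamond / diamond star circle cross square hexagon triangle / square hexagon star diamond triangle cross circle).

Yes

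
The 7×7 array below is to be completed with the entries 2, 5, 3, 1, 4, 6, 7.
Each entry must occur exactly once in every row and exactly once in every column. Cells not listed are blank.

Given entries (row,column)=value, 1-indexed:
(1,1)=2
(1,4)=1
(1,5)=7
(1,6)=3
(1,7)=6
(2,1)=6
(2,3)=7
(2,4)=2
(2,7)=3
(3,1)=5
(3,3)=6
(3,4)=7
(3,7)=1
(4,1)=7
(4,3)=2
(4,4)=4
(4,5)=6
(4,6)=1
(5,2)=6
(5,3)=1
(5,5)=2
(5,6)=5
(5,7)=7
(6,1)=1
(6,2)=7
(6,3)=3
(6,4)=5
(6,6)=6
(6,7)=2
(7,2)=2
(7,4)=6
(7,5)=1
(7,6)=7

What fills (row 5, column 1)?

4

Row 2, column 6: row 2 has {2, 3, 6, 7} and column 6 has {5, 3, 1, 6, 7}, leaving only 4.
Row 2, column 5: row 2 has {2, 3, 4, 6, 7} and column 5 has {2, 1, 6, 7}, leaving only 5.
Row 2, column 2: row 2 has {2, 5, 3, 4, 6, 7} and column 2 has {2, 6, 7}, leaving only 1.
Row 3, column 6: row 3 has {5, 1, 6, 7} and column 6 has {5, 3, 1, 4, 6, 7}, leaving only 2.
Row 4, column 7: row 4 has {2, 1, 4, 6, 7} and column 7 has {2, 3, 1, 6, 7}, leaving only 5.
Row 4, column 2: row 4 has {2, 5, 1, 4, 6, 7} and column 2 has {2, 1, 6, 7}, leaving only 3.
Row 3, column 2: row 3 has {2, 5, 1, 6, 7} and column 2 has {2, 3, 1, 6, 7}, leaving only 4.
Row 1, column 2: row 1 has {2, 3, 1, 6, 7} and column 2 has {2, 3, 1, 4, 6, 7}, leaving only 5.
Row 1, column 3: row 1 has {2, 5, 3, 1, 6, 7} and column 3 has {2, 3, 1, 6, 7}, leaving only 4.
Row 3, column 5: row 3 has {2, 5, 1, 4, 6, 7} and column 5 has {2, 5, 1, 6, 7}, leaving only 3.
Row 5, column 4: row 5 has {2, 5, 1, 6, 7} and column 4 has {2, 5, 1, 4, 6, 7}, leaving only 3.
Row 5 already has {2, 5, 3, 1, 6, 7} and column 1 already has {2, 5, 1, 6, 7}, so row 5, column 1 must be 4.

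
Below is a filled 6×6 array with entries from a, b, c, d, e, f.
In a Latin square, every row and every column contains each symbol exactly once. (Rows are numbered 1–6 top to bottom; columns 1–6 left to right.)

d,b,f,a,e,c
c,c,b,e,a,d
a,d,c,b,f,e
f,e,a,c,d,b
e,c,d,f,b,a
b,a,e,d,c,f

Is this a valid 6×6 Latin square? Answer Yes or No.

Column 2 contains c twice (at rows 2 and 5), so it is not a permutation.

No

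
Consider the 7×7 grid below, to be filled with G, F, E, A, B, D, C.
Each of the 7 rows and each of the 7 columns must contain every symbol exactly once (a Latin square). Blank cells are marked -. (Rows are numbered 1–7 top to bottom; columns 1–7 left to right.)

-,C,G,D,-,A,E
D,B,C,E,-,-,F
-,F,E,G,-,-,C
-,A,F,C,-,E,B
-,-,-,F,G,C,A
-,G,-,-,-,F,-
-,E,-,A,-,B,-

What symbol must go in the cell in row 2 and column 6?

Row 2 already has {F, E, B, D, C} and column 6 already has {F, E, A, B, C}, so row 2, column 6 must be G.

G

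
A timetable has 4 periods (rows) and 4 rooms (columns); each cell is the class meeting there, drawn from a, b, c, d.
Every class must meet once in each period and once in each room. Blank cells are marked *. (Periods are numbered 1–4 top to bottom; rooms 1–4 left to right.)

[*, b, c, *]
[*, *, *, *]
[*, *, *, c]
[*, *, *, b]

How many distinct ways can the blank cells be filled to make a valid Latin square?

8

Period 1, room 1: eliminating its period and room leaves {a, d}.
Period 1, room 4: eliminating its period and room leaves {a, d}.
Period 2, room 1: eliminating its period and room leaves {a, b, c, d}.
Period 2, room 2: eliminating its period and room leaves {a, c, d}.
Period 2, room 3: eliminating its period and room leaves {a, b, d}.
Period 2, room 4: eliminating its period and room leaves {a, d}.
Period 3, room 1: eliminating its period and room leaves {a, b, d}.
Period 3, room 2: eliminating its period and room leaves {a, d}.
Period 3, room 3: eliminating its period and room leaves {a, b, d}.
Period 4, room 1: eliminating its period and room leaves {a, c, d}.
Period 4, room 2: eliminating its period and room leaves {a, c, d}.
Period 4, room 3: eliminating its period and room leaves {a, d}.
Enumerating the assignments across these blanks that avoid any period or room repeat gives 8 completions.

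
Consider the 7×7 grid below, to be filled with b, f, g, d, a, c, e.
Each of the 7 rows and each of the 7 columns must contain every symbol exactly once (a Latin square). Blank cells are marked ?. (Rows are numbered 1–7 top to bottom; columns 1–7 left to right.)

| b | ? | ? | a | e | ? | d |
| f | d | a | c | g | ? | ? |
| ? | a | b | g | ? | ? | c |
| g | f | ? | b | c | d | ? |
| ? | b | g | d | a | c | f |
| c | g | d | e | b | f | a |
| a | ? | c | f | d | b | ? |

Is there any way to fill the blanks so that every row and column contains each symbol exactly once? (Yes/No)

No

Row 1, column 2: row 1 has {b, d, a, e} and column 2 has {b, f, g, d, a}, so it must be c.
Row 1, column 3: row 1 has {b, d, a, c, e} and column 3 has {b, g, d, a, c}, so it must be f.
Row 1, column 6: row 1 has {b, f, d, a, c, e} and column 6 has {b, f, d, c}, so it must be g.
Row 2, column 6: row 2 has {f, g, d, a, c} and column 6 has {b, f, g, d, c}, so it must be e.
Now row 3, column 6: row 3 together with column 6 already contain {b, f, g, d, a, c, e} — every symbol — so nothing can go there. The grid has no valid completion.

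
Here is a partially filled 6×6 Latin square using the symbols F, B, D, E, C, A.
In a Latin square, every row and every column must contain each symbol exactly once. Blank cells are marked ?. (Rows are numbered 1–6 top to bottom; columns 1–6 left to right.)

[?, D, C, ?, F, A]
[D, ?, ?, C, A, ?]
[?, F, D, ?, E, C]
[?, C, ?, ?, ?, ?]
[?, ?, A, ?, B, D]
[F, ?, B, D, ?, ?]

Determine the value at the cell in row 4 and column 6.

B

Row 4, column 5: row 4 has {C} and column 5 has {F, B, E, A}, leaving only D.
Row 5, column 2: row 5 has {B, D, A} and column 2 has {F, D, C}, leaving only E.
Row 2, column 2: row 2 has {D, C, A} and column 2 has {F, D, E, C}, leaving only B.
Row 5, column 1: row 5 has {B, D, E, A} and column 1 has {F, D}, leaving only C.
Row 5, column 4: row 5 has {B, D, E, C, A} and column 4 has {D, C}, leaving only F.
Row 6, column 2: row 6 has {F, B, D} and column 2 has {F, B, D, E, C}, leaving only A.
Row 6, column 5: row 6 has {F, B, D, A} and column 5 has {F, B, D, E, A}, leaving only C.
Row 6, column 6: row 6 has {F, B, D, C, A} and column 6 has {D, C, A}, leaving only E.
Row 2, column 6: row 2 has {B, D, C, A} and column 6 has {D, E, C, A}, leaving only F.
Row 4 already has {D, C} and column 6 already has {F, D, E, C, A}, so row 4, column 6 must be B.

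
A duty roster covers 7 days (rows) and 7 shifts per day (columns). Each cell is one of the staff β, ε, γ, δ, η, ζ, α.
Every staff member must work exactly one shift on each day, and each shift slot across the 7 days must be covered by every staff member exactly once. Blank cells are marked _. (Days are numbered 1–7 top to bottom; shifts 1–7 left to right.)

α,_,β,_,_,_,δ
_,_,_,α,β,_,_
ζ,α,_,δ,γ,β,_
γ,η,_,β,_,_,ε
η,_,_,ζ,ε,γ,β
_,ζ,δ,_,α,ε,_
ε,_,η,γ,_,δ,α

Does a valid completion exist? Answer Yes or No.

Yes

No day or shift among the givens repeats a symbol, and propagating forced cells runs into no contradiction.
One valid completion exists (for instance, α γ β ε η ζ δ / δ ε γ α β η ζ / ζ α ε δ γ β η / γ η ζ β δ α ε / η δ α ζ ε γ β / β ζ δ η α ε γ / ε β η γ ζ δ α).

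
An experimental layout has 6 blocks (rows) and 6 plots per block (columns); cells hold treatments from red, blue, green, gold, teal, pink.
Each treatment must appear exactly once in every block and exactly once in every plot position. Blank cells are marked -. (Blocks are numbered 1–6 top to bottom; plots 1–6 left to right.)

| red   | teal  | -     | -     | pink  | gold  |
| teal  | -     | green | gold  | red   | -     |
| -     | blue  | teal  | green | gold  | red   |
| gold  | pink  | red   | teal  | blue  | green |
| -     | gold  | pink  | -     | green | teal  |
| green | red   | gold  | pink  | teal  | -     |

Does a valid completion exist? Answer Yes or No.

Block 2, plot 2: block 2 together with plot 2 already contain {red, blue, green, gold, teal, pink} — every symbol — so nothing can go there. The grid has no valid completion.

No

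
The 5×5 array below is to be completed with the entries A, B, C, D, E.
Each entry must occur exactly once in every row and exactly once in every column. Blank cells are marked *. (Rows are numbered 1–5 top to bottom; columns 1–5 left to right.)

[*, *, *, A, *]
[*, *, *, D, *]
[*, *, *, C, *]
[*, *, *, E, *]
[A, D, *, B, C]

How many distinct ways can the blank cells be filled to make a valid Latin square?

56

Row 1, column 1: eliminating its row and column leaves {B, C, D, E}.
Row 1, column 2: eliminating its row and column leaves {B, C, E}.
Row 1, column 3: eliminating its row and column leaves {B, C, D, E}.
Row 1, column 5: eliminating its row and column leaves {B, D, E}.
Row 2, column 1: eliminating its row and column leaves {B, C, E}.
Row 2, column 2: eliminating its row and column leaves {A, B, C, E}.
Row 2, column 3: eliminating its row and column leaves {A, B, C, E}.
Row 2, column 5: eliminating its row and column leaves {A, B, E}.
Row 3, column 1: eliminating its row and column leaves {B, D, E}.
Row 3, column 2: eliminating its row and column leaves {A, B, E}.
Row 3, column 3: eliminating its row and column leaves {A, B, D, E}.
Row 3, column 5: eliminating its row and column leaves {A, B, D, E}.
Row 4, column 1: eliminating its row and column leaves {B, C, D}.
Row 4, column 2: eliminating its row and column leaves {A, B, C}.
Row 4, column 3: eliminating its row and column leaves {A, B, C, D}.
Row 4, column 5: eliminating its row and column leaves {A, B, D}.
Row 5, column 3: eliminating its row and column leaves {E}.
Enumerating the assignments across these blanks that avoid any row or column repeat gives 56 completions.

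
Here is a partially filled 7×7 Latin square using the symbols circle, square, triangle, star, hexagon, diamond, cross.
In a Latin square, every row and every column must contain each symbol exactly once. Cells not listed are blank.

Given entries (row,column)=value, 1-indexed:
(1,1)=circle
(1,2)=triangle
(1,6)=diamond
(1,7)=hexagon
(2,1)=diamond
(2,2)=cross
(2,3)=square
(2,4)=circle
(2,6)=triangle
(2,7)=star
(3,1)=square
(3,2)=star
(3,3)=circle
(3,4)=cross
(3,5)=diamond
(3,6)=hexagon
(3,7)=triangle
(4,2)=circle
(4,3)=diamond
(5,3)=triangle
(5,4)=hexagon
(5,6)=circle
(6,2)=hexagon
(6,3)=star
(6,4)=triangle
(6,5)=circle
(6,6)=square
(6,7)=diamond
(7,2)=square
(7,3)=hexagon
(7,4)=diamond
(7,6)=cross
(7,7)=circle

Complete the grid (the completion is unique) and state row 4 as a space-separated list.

Row 4, column 6: row 4 has {circle, diamond} and column 6 has {circle, square, triangle, hexagon, diamond, cross}, leaving only star.
Row 4, column 4: row 4 has {circle, star, diamond} and column 4 has {circle, triangle, hexagon, diamond, cross}, leaving only square.
Row 4, column 7: row 4 has {circle, square, star, diamond} and column 7 has {circle, triangle, star, hexagon, diamond}, leaving only cross.
Row 1, column 3: row 1 has {circle, triangle, hexagon, diamond} and column 3 has {circle, square, triangle, star, hexagon, diamond}, leaving only cross.
Row 1, column 4: row 1 has {circle, triangle, hexagon, diamond, cross} and column 4 has {circle, square, triangle, hexagon, diamond, cross}, leaving only star.
Row 1, column 5: row 1 has {circle, triangle, star, hexagon, diamond, cross} and column 5 has {circle, diamond}, leaving only square.
Row 2, column 5: row 2 has {circle, square, triangle, star, diamond, cross} and column 5 has {circle, square, diamond}, leaving only hexagon.
Row 4, column 5: row 4 has {circle, square, star, diamond, cross} and column 5 has {circle, square, hexagon, diamond}, leaving only triangle.
Row 4, column 1: row 4 has {circle, square, triangle, star, diamond, cross} and column 1 has {circle, square, diamond}, leaving only hexagon.
So row 4 reads: hexagon circle diamond square triangle star cross.

hexagon circle diamond square triangle star cross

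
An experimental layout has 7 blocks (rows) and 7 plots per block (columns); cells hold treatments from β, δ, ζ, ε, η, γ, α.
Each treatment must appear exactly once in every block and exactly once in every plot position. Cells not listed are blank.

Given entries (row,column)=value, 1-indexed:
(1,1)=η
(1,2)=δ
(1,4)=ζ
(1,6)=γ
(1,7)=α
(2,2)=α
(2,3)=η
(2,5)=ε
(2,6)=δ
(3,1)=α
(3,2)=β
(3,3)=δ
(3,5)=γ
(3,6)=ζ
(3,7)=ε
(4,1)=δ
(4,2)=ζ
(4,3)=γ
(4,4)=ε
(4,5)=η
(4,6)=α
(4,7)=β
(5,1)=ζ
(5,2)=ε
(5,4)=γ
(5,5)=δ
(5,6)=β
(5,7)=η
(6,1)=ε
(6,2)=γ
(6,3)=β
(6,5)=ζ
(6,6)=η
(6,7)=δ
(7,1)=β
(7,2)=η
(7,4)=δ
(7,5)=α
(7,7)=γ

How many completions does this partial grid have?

Block 1, plot 3: eliminating its block and plot leaves {ε}.
Block 1, plot 5: eliminating its block and plot leaves {β}.
Block 2, plot 1: eliminating its block and plot leaves {γ}.
Block 2, plot 4: eliminating its block and plot leaves {β}.
Block 2, plot 7: eliminating its block and plot leaves {ζ}.
Block 3, plot 4: eliminating its block and plot leaves {η}.
Block 5, plot 3: eliminating its block and plot leaves {α}.
Block 6, plot 4: eliminating its block and plot leaves {α}.
Block 7, plot 3: eliminating its block and plot leaves {ζ, ε}.
Block 7, plot 6: eliminating its block and plot leaves {ε}.
Only one assignment across all blanks avoids any block or plot repeat, giving 1 completion.

1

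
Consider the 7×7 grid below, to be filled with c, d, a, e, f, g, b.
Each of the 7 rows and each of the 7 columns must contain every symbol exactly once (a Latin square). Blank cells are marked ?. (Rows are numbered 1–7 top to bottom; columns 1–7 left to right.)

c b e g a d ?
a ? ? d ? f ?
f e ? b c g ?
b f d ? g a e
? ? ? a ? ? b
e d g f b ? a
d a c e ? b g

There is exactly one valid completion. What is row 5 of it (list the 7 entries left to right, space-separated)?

Row 5, column 1: row 5 has {a, b} and column 1 has {c, d, a, e, f, b}, leaving only g.
Row 5, column 2: row 5 has {a, g, b} and column 2 has {d, a, e, f, b}, leaving only c.
Row 5, column 3: row 5 has {c, a, g, b} and column 3 has {c, d, e, g}, leaving only f.
Row 5, column 6: row 5 has {c, a, f, g, b} and column 6 has {d, a, f, g, b}, leaving only e.
Row 5, column 5: row 5 has {c, a, e, f, g, b} and column 5 has {c, a, g, b}, leaving only d.
So row 5 reads: g c f a d e b.

g c f a d e b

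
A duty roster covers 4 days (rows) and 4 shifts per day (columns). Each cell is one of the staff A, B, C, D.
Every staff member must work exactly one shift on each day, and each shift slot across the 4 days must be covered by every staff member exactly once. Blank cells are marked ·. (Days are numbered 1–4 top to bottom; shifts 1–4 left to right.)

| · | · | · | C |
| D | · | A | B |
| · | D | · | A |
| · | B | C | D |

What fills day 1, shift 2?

Day 1 already has {C} and shift 2 already has {B, D}, so day 1, shift 2 must be A.

A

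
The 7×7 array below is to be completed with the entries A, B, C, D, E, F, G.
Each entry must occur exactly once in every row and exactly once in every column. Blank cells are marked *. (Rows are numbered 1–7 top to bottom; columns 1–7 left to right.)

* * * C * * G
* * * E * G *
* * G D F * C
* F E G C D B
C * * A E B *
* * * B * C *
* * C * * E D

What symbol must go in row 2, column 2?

Row 3, column 6: row 3 has {C, D, F, G} and column 6 has {B, C, D, E, G}, leaving only A.
Row 1, column 6: row 1 has {C, G} and column 6 has {A, B, C, D, E, G}, leaving only F.
Row 4, column 1: row 4 has {B, C, D, E, F, G} and column 1 has {C}, leaving only A.
Row 5, column 7: row 5 has {A, B, C, E} and column 7 has {B, C, D, G}, leaving only F.
Row 2, column 7: row 2 has {E, G} and column 7 has {B, C, D, F, G}, leaving only A.
Row 5, column 3: row 5 has {A, B, C, E, F} and column 3 has {C, E, G}, leaving only D.
Row 5, column 2: row 5 has {A, B, C, D, E, F} and column 2 has {F}, leaving only G.
Row 6, column 7: row 6 has {B, C} and column 7 has {A, B, C, D, F, G}, leaving only E.
Row 7, column 4: row 7 has {C, D, E} and column 4 has {A, B, C, D, E, G}, leaving only F.
Row 2, column 2 is narrowed to {B, C, D}.
If it were B, then row 2, column 5 would be left with no valid symbol.
If it were D, then row 2, column 3 would be left with no valid symbol.
So row 2, column 2 must be C.

C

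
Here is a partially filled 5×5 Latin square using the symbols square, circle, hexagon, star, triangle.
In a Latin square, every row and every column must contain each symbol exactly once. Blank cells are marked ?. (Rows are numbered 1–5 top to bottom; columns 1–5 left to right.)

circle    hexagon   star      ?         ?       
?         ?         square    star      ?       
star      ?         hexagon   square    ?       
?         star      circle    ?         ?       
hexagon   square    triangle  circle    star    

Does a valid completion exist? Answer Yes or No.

No row or column among the givens repeats a symbol, and propagating forced cells runs into no contradiction.
One valid completion exists (for instance, circle hexagon star triangle square / triangle circle square star hexagon / star triangle hexagon square circle / square star circle hexagon triangle / hexagon square triangle circle star).

Yes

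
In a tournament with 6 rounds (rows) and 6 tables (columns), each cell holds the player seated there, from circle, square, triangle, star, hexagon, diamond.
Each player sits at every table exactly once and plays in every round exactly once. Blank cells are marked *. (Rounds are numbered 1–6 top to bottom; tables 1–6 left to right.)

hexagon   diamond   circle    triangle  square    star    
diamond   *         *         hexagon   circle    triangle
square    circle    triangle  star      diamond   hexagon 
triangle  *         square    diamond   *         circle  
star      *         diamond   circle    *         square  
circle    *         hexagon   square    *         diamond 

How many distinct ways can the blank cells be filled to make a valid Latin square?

2

Round 2, table 2: eliminating its round and table leaves {square, star}.
Round 2, table 3: eliminating its round and table leaves {star}.
Round 4, table 2: eliminating its round and table leaves {star, hexagon}.
Round 4, table 5: eliminating its round and table leaves {star, hexagon}.
Round 5, table 2: eliminating its round and table leaves {triangle, hexagon}.
Round 5, table 5: eliminating its round and table leaves {triangle, hexagon}.
Round 6, table 2: eliminating its round and table leaves {triangle, star}.
Round 6, table 5: eliminating its round and table leaves {triangle, star}.
Enumerating the assignments across these blanks that avoid any round or table repeat gives 2 completions.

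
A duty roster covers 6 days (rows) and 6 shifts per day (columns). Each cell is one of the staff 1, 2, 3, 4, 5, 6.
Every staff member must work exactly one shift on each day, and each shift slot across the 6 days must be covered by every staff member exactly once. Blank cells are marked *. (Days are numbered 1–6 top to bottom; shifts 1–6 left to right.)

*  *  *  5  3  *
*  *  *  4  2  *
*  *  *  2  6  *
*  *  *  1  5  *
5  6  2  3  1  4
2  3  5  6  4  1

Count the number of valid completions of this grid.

20

Day 1, shift 1: eliminating its day and shift leaves {1, 4, 6}.
Day 1, shift 2: eliminating its day and shift leaves {1, 2, 4}.
Day 1, shift 3: eliminating its day and shift leaves {1, 4, 6}.
Day 1, shift 6: eliminating its day and shift leaves {2, 6}.
Day 2, shift 1: eliminating its day and shift leaves {1, 3, 6}.
Day 2, shift 2: eliminating its day and shift leaves {1, 5}.
Day 2, shift 3: eliminating its day and shift leaves {1, 3, 6}.
Day 2, shift 6: eliminating its day and shift leaves {3, 5, 6}.
Day 3, shift 1: eliminating its day and shift leaves {1, 3, 4}.
Day 3, shift 2: eliminating its day and shift leaves {1, 4, 5}.
Day 3, shift 3: eliminating its day and shift leaves {1, 3, 4}.
Day 3, shift 6: eliminating its day and shift leaves {3, 5}.
Day 4, shift 1: eliminating its day and shift leaves {3, 4, 6}.
Day 4, shift 2: eliminating its day and shift leaves {2, 4}.
Day 4, shift 3: eliminating its day and shift leaves {3, 4, 6}.
Day 4, shift 6: eliminating its day and shift leaves {2, 3, 6}.
Enumerating the assignments across these blanks that avoid any day or shift repeat gives 20 completions.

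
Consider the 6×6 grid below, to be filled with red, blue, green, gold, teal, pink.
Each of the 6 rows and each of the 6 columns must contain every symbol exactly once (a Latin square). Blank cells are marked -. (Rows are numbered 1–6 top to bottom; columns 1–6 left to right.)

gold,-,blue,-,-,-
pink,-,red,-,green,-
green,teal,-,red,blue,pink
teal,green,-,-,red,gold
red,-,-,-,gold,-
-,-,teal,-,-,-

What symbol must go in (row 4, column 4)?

Row 3, column 3: row 3 has {red, blue, green, teal, pink} and column 3 has {red, blue, teal}, leaving only gold.
Row 4, column 3: row 4 has {red, green, gold, teal} and column 3 has {red, blue, gold, teal}, leaving only pink.
Row 4 already has {red, green, gold, teal, pink} and column 4 already has {red}, so row 4, column 4 must be blue.

blue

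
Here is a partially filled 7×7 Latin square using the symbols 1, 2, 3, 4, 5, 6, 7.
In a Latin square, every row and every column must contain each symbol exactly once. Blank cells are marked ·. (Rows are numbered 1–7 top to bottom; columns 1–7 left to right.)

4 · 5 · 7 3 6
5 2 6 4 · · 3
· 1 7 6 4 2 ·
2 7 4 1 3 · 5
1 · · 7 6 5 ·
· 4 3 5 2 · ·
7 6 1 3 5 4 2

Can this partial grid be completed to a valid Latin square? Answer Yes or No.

Row 1, column 2: row 1 together with column 2 already contain {1, 2, 3, 4, 5, 6, 7} — every symbol — so nothing can go there. The grid has no valid completion.

No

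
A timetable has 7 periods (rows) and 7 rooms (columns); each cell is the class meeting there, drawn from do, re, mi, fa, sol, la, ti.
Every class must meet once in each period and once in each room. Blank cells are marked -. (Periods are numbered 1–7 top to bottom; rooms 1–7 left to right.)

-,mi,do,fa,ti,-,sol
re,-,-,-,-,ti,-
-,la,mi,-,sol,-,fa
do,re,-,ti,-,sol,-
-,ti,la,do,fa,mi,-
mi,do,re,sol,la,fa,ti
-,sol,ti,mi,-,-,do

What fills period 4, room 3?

Period 4 already has {do, re, sol, ti} and room 3 already has {do, re, mi, la, ti}, so period 4, room 3 must be fa.

fa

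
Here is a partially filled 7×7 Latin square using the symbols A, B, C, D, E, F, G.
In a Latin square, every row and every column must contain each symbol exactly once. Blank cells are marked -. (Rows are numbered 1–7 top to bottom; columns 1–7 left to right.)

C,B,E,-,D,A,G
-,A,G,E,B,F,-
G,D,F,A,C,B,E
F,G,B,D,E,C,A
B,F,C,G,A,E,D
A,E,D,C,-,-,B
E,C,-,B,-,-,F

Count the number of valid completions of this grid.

Row 1, column 4: eliminating its row and column leaves {F}.
Row 2, column 1: eliminating its row and column leaves {D}.
Row 2, column 7: eliminating its row and column leaves {C}.
Row 6, column 5: eliminating its row and column leaves {F, G}.
Row 6, column 6: eliminating its row and column leaves {G}.
Row 7, column 3: eliminating its row and column leaves {A}.
Row 7, column 5: eliminating its row and column leaves {G}.
Row 7, column 6: eliminating its row and column leaves {D, G}.
Only one assignment across all blanks avoids any row or column repeat, giving 1 completion.

1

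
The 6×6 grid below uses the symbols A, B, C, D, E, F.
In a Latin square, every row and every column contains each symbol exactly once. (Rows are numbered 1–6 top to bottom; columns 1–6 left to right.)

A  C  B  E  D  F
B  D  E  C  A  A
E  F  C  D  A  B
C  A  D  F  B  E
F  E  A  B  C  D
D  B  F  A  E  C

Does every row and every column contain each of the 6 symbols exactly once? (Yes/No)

Row 2 contains A twice (at columns 5 and 6), so it is not a permutation.

No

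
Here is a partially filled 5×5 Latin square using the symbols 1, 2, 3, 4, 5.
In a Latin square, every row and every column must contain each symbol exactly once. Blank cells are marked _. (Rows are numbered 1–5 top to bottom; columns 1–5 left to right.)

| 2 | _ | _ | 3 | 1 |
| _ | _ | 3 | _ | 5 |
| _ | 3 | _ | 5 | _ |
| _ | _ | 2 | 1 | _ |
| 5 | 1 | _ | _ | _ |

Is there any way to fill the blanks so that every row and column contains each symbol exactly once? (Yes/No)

No row or column among the givens repeats a symbol, and propagating forced cells runs into no contradiction.
One valid completion exists (for instance, 2 4 5 3 1 / 1 2 3 4 5 / 4 3 1 5 2 / 3 5 2 1 4 / 5 1 4 2 3).

Yes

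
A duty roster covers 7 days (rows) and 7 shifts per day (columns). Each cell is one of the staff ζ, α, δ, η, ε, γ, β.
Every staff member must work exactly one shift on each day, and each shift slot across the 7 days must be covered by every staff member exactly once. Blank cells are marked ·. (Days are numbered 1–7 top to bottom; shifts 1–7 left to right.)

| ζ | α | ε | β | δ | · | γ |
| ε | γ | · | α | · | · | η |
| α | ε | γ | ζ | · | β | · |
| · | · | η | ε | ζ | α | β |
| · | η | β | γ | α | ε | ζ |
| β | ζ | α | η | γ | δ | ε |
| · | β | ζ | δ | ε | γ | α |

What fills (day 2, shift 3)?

δ

Day 2 already has {α, η, ε, γ} and shift 3 already has {ζ, α, η, ε, γ, β}, so day 2, shift 3 must be δ.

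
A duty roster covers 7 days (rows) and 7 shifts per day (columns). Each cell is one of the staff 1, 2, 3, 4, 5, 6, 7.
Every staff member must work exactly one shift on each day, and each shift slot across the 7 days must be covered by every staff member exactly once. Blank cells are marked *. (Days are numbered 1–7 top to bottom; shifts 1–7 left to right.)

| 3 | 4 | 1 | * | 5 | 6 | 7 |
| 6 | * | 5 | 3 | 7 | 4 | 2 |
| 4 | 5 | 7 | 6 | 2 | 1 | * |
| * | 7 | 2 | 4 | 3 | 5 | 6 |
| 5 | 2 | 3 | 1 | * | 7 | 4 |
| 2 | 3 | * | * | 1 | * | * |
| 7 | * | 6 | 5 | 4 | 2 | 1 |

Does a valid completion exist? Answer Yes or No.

No

Day 6, shift 6: day 6 together with shift 6 already contain {1, 2, 3, 4, 5, 6, 7} — every symbol — so nothing can go there. The grid has no valid completion.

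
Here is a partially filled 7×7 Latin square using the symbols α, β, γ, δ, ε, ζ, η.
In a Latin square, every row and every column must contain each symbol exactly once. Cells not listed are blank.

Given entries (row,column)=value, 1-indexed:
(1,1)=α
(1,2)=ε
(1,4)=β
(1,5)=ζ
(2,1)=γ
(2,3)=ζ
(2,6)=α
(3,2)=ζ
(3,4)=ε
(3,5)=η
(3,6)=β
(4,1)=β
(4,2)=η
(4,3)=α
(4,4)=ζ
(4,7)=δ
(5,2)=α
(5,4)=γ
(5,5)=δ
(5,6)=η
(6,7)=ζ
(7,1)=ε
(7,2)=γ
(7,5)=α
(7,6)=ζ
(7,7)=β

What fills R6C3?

ε

Row 3, column 1: row 3 has {β, ε, ζ, η} and column 1 has {α, β, γ, ε}, leaving only δ.
Row 3, column 3: row 3 has {β, δ, ε, ζ, η} and column 3 has {α, ζ}, leaving only γ.
Row 3, column 7: row 3 has {β, γ, δ, ε, ζ, η} and column 7 has {β, δ, ζ}, leaving only α.
Row 5, column 1: row 5 has {α, γ, δ, η} and column 1 has {α, β, γ, δ, ε}, leaving only ζ.
Row 5, column 7: row 5 has {α, γ, δ, ζ, η} and column 7 has {α, β, δ, ζ}, leaving only ε.
Row 2, column 7: row 2 has {α, γ, ζ} and column 7 has {α, β, δ, ε, ζ}, leaving only η.
Row 1, column 7: row 1 has {α, β, ε, ζ} and column 7 has {α, β, δ, ε, ζ, η}, leaving only γ.
Row 1, column 6: row 1 has {α, β, γ, ε, ζ} and column 6 has {α, β, ζ, η}, leaving only δ.
Row 1, column 3: row 1 has {α, β, γ, δ, ε, ζ} and column 3 has {α, γ, ζ}, leaving only η.
Row 2, column 4: row 2 has {α, γ, ζ, η} and column 4 has {β, γ, ε, ζ}, leaving only δ.
Row 2, column 2: row 2 has {α, γ, δ, ζ, η} and column 2 has {α, γ, ε, ζ, η}, leaving only β.
Row 2, column 5: row 2 has {α, β, γ, δ, ζ, η} and column 5 has {α, δ, ζ, η}, leaving only ε.
Row 4, column 5: row 4 has {α, β, δ, ζ, η} and column 5 has {α, δ, ε, ζ, η}, leaving only γ.
Row 4, column 6: row 4 has {α, β, γ, δ, ζ, η} and column 6 has {α, β, δ, ζ, η}, leaving only ε.
Row 5, column 3: row 5 has {α, γ, δ, ε, ζ, η} and column 3 has {α, γ, ζ, η}, leaving only β.
Row 6, column 1: row 6 has {ζ} and column 1 has {α, β, γ, δ, ε, ζ}, leaving only η.
Row 6, column 2: row 6 has {ζ, η} and column 2 has {α, β, γ, ε, ζ, η}, leaving only δ.
Row 6 already has {δ, ζ, η} and column 3 already has {α, β, γ, ζ, η}, so row 6, column 3 must be ε.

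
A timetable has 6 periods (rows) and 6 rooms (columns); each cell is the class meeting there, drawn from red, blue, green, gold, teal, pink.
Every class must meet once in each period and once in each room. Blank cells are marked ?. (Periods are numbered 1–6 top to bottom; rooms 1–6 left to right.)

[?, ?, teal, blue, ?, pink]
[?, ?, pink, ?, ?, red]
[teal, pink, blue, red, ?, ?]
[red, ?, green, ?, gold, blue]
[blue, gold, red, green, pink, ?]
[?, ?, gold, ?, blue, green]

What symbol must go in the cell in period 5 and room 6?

Period 5 already has {red, blue, green, gold, pink} and room 6 already has {red, blue, green, pink}, so period 5, room 6 must be teal.

teal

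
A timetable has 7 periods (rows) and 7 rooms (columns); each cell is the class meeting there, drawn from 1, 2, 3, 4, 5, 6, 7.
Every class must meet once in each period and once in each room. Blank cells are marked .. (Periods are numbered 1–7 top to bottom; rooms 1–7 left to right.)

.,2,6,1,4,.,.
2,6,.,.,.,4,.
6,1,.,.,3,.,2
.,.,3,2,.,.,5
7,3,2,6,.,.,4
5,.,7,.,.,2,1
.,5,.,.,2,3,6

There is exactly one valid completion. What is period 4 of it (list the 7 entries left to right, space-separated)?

Period 1, room 1: period 1 has {1, 2, 4, 6} and room 1 has {2, 5, 6, 7}, leaving only 3.
Period 1, room 7: period 1 has {1, 2, 3, 4, 6} and room 7 has {1, 2, 4, 5, 6}, leaving only 7.
Period 1, room 6: period 1 has {1, 2, 3, 4, 6, 7} and room 6 has {2, 3, 4}, leaving only 5.
Period 2, room 7: period 2 has {2, 4, 6} and room 7 has {1, 2, 4, 5, 6, 7}, leaving only 3.
Period 3, room 6: period 3 has {1, 2, 3, 6} and room 6 has {2, 3, 4, 5}, leaving only 7.
Period 5, room 6: period 5 has {2, 3, 4, 6, 7} and room 6 has {2, 3, 4, 5, 7}, leaving only 1.
Period 4, room 6: period 4 has {2, 3, 5} and room 6 has {1, 2, 3, 4, 5, 7}, leaving only 6.
Period 5, room 5: period 5 has {1, 2, 3, 4, 6, 7} and room 5 has {2, 3, 4}, leaving only 5.
Period 6, room 2: period 6 has {1, 2, 5, 7} and room 2 has {1, 2, 3, 5, 6}, leaving only 4.
Period 4, room 2: period 4 has {2, 3, 5, 6} and room 2 has {1, 2, 3, 4, 5, 6}, leaving only 7.
Period 4, room 5: period 4 has {2, 3, 5, 6, 7} and room 5 has {2, 3, 4, 5}, leaving only 1.
Period 4, room 1: period 4 has {1, 2, 3, 5, 6, 7} and room 1 has {2, 3, 5, 6, 7}, leaving only 4.
So period 4 reads: 4 7 3 2 1 6 5.

4 7 3 2 1 6 5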